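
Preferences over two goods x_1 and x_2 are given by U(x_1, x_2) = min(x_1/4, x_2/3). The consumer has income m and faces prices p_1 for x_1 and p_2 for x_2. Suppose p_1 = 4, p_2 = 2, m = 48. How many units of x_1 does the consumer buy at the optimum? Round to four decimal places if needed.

With perfect complements, no substitution: consume in ratio x_1:x_2 = 4:3.
Budget: p_1·x_1 + p_2·(3/4)·x_1 = m, so (4·p_1 + 3·p_2)·x_1 = 4·m.
Demand: x_1*(p_1,p_2,m) = 4·m/(4·p_1 + 3·p_2), x_2* = 3·m/(4·p_1 + 3·p_2).
Here 4·4 + 3·2 = 22, giving x_1* = 8.7273.

x_1* = 8.7273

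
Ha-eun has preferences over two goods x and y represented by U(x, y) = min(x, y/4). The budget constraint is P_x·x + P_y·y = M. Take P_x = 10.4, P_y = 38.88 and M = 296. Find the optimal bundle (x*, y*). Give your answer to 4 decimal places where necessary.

x* = 1.784, y* = 7.136

With perfect complements, no substitution: consume in ratio x:y = 1:4.
Budget: P_x·x + P_y·4·x = M, so (P_x + 4·P_y)·x = M.
Demand: x*(P_x,P_y,M) = M/(P_x + 4·P_y), y* = 4·M/(P_x + 4·P_y).
Here 10.4 + 4·38.88 = 165.92, giving x* = 1.784 and y* = 7.136.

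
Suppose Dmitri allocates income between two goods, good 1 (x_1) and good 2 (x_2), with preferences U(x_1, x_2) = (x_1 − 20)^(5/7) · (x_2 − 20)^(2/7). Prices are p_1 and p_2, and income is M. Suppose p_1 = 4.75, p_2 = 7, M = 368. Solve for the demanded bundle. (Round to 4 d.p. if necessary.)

Discretionary income = 368 − 20·4.75 − 20·7 = 133; x_1* = 20 + 5/7·133/4.75 = 40; x_2* = 20 + 2/7·133/7 = 25.4286.

x_1* = 40, x_2* = 25.4286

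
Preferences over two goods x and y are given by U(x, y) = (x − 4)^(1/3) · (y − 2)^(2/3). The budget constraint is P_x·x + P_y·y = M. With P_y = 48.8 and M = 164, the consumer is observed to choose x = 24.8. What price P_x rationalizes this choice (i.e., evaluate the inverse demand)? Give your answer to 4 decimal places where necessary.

This is Cobb-Douglas in (x−4, y−2): tangency gives 1/3·P_y·(y−2) = 2/3·P_x·(x−4).
Substituting into the budget: x* = 4 + 1/3·(M − 4·P_x − 2·P_y)/P_x, and y* = 2 + 2/3·(…)/P_y.
Set x* = 24.8 in the demand function and solve for P_x: P_x = 1.

P_x = 1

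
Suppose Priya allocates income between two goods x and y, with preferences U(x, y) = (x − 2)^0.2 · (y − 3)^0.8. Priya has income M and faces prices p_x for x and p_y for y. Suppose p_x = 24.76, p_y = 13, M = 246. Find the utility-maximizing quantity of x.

x* = 3.2721

MRS = (1/4)·(y−3)/(x−2). Tangency with p_x/p_y gives y−3 = 4·(p_x/p_y)·(x−2).
After buying the subsistence bundle (2, 3), a share 0.2 of the remaining income goes to x: x* = 2 + 0.2·(M − 2p_x − 3p_y)/p_x.
Discretionary income = 246 − 2·24.76 − 3·13 = 157.48; x* = 2 + 0.2·157.48/24.76 = 3.2721.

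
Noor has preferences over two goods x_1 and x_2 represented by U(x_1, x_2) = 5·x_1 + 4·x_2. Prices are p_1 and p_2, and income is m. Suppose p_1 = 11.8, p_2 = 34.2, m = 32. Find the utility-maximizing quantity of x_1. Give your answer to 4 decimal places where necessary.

x_1* = 2.7119

Perfect substitutes: compare marginal utility per dollar. 5/p_1 vs 4/p_2 → 0.4237 vs 0.117.
x_1 gives more utility per dollar, so spend all income on x_1: x_1* = m/p_1, x_2* = 0.
Numerically: x_1* = 2.7119, x_2* = 0.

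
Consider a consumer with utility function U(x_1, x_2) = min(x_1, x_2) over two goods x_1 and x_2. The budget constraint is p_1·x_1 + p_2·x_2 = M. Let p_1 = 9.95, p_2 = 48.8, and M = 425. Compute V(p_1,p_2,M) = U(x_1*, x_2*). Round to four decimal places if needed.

Leontief preferences: the optimum is at the kink where x_1/1 = x_2/1, i.e. x_2 = x_1.
Budget: p_1·x_1 + p_2·x_1 = M, so (p_1 + p_2)·x_1 = M.
Demand: x_1*(p_1,p_2,M) = M/(p_1 + p_2), x_2* = M/(p_1 + p_2).
Here 9.95 + 48.8 = 58.75, giving x_1* = 7.234 and x_2* = 7.234.
Utility at the optimum: U(7.234, 7.234) = 7.234.

V = 7.234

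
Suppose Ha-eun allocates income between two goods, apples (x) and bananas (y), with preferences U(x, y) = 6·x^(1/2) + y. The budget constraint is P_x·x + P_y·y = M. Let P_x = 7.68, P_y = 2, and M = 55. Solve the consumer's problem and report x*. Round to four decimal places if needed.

Utility is quasi-linear in y; the FOC for x is 3/√x = P_x/P_y.
Thus x* = (3·P_y/P_x)² — independent of M — with the rest of income spent on y.
Plugging in: x* = (3·2/7.68)² = 0.6104.

x* = 0.6104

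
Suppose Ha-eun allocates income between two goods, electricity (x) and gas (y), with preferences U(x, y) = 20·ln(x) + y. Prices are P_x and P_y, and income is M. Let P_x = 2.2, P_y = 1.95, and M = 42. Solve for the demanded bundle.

x* = 17.7273, y* = 1.5385

MU_x = 20/x, MU_y = 1. Tangency: 20/x = P_x/P_y.
So x*(P_x,P_y) = 20·P_y/P_x, independent of income; and y* = (M − 20·P_y)/P_y.
At the given prices: x* = 20·1.95/2.2 = 17.7273, and y* = 1.5385.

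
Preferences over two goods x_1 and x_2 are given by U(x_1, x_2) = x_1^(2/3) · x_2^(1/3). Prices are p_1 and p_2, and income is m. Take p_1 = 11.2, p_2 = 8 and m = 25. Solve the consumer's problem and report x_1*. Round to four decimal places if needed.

Tangency: MRS = 2·x_2/x_1 = p_1/p_2.
So 2/3·p_2·x_2 = 1/3·p_1·x_1; combined with the budget, a share 2/3 of income goes to x_1.
Demand: x_1*(p_1,p_2,m) = 2/3·m/p_1 and x_2* = 1/3·m/p_2.
At p_1=11.2, p_2=8, m=25: x_1* = 2/3·25/11.2 = 1.4881.

x_1* = 1.4881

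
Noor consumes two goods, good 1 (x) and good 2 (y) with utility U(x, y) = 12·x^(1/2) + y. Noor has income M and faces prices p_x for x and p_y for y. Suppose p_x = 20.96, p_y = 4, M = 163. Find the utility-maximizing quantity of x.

Set MRS = p_x/p_y: 6·x^(−1/2) = p_x/p_y.
Thus x* = (6·p_y/p_x)² — independent of M — with the rest of income spent on y.
Plugging in: x* = (6·4/20.96)² = 1.3111.

x* = 1.3111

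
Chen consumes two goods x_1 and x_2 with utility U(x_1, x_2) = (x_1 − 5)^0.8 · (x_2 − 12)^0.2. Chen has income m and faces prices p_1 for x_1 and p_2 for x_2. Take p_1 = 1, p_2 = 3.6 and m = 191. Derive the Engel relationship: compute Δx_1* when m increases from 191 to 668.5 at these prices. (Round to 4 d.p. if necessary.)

Δx_1* = 382

MRS = 4·(x_2−12)/(x_1−5). Tangency with p_1/p_2 gives x_2−12 = (1/4)·(p_1/p_2)·(x_1−5).
Substituting into the budget: x_1* = 5 + 0.8·(m − 5·p_1 − 12·p_2)/p_1, and x_2* = 12 + 0.2·(…)/p_2.
Discretionary income = 191 − 5·1 − 12·3.6 = 142.8; x_1* = 5 + 0.8·142.8/1 = 119.24.
At m' = 668.5: x_1* = 501.24. Change: 501.24 − 119.24 = 382.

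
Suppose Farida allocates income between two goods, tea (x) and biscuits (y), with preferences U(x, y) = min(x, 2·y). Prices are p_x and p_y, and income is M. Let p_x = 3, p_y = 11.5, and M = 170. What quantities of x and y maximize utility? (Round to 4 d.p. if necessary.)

With perfect complements, no substitution: consume in ratio x:y = 2:1.
Budget: p_x·x + p_y·(1/2)·x = M, so (2·p_x + p_y)·x = 2·M.
Demand: x*(p_x,p_y,M) = 2·M/(2·p_x + p_y), y* = M/(2·p_x + p_y).
Here 2·3 + 11.5 = 17.5, giving x* = 19.4286 and y* = 9.7143.

x* = 19.4286, y* = 9.7143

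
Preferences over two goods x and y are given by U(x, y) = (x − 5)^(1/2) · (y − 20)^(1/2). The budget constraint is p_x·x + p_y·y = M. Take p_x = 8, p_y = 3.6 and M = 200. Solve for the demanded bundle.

x* = 10.5, y* = 32.2222

This is Cobb-Douglas in (x−5, y−20): tangency gives 0.5·p_y·(y−20) = 0.5·p_x·(x−5).
Substituting into the budget: x* = 5 + 0.5·(M − 5·p_x − 20·p_y)/p_x, and y* = 20 + 0.5·(…)/p_y.
Discretionary income = 200 − 5·8 − 20·3.6 = 88; x* = 5 + 0.5·88/8 = 10.5; y* = 20 + 0.5·88/3.6 = 32.2222.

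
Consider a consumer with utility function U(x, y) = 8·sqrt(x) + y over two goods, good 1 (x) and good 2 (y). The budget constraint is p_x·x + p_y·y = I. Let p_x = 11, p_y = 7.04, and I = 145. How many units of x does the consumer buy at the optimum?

x* = 6.5536

Set MRS = p_x/p_y: 4·x^(−1/2) = p_x/p_y.
Thus x* = (4·p_y/p_x)² — independent of I — with the rest of income spent on y.
Plugging in: x* = (4·7.04/11)² = 6.5536.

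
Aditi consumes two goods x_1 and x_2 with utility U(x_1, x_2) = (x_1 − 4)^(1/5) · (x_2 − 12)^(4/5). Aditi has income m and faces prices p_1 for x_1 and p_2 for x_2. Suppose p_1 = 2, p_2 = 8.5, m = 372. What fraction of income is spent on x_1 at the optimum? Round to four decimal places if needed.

This is Cobb-Douglas in (x_1−4, x_2−12): tangency gives 0.2·p_2·(x_2−12) = 0.8·p_1·(x_1−4).
After buying the subsistence bundle (4, 12), a share 0.2 of the remaining income goes to x_1: x_1* = 4 + 0.2·(m − 4p_1 − 12p_2)/p_1.
Discretionary income = 372 − 4·2 − 12·8.5 = 262; x_1* = 4 + 0.2·262/2 = 30.2; x_2* = 12 + 0.8·262/8.5 = 36.6588.
Expenditure on x_1: 2·30.2 = 60.4; share = 0.1624.

share on x_1 = 0.1624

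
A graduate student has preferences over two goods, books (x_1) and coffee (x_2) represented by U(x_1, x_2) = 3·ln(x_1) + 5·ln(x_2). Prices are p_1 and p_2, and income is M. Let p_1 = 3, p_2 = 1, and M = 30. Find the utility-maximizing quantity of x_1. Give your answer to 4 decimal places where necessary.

x_1* = 3.75

At p_1=3, p_2=1, M=30: x_1* = 0.375·30/3 = 3.75.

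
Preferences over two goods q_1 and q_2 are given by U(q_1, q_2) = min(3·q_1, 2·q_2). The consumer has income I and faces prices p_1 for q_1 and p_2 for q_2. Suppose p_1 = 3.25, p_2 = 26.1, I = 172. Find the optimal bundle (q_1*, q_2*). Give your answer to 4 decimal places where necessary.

With perfect complements, no substitution: consume in ratio q_1:q_2 = 2:3.
Budget: p_1·q_1 + p_2·(3/2)·q_1 = I, so (2·p_1 + 3·p_2)·q_1 = 2·I.
Demand: q_1*(p_1,p_2,I) = 2·I/(2·p_1 + 3·p_2), q_2* = 3·I/(2·p_1 + 3·p_2).
Here 2·3.25 + 3·26.1 = 84.8, giving q_1* = 4.0566 and q_2* = 6.0849.

q_1* = 4.0566, q_2* = 6.0849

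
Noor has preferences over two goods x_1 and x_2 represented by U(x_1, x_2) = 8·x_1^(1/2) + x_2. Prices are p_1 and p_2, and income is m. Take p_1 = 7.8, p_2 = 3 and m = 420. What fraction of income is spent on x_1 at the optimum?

share on x_1 = 0.044

Plugging in: x_1* = (4·3/7.8)² = 2.3669, x_2* = 133.8462.
Expenditure on x_1: 7.8·2.3669 = 18.4615; share = 0.044.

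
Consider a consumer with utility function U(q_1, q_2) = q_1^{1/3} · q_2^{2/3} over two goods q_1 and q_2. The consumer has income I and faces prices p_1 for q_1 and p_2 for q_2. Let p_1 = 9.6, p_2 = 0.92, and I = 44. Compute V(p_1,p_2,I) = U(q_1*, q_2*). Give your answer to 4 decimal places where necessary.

Demand: q_1*(p_1,p_2,I) = 1/3·I/p_1 and q_2* = 2/3·I/p_2.
At p_1=9.6, p_2=0.92, I=44: q_1* = 1/3·44/9.6 = 1.5278, q_2* = 31.8841.
Utility at the optimum: U(1.5278, 31.8841) = 11.5807.

V = 11.5807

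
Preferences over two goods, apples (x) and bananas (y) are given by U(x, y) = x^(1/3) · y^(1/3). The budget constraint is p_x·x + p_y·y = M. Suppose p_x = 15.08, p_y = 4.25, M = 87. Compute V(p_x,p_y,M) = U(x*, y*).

V = 3.0907

Demand: x*(p_x,p_y,M) = 0.5·M/p_x and y* = 0.5·M/p_y.
At p_x=15.08, p_y=4.25, M=87: x* = 0.5·87/15.08 = 2.8846, y* = 10.2353.
Utility at the optimum: U(2.8846, 10.2353) = 3.0907.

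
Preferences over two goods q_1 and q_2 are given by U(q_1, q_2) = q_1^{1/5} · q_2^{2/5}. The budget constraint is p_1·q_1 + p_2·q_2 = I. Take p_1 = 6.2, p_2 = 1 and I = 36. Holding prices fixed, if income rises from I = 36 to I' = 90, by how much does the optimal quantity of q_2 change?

Δq_2* = 36

At p_1=6.2, p_2=1, I=36: q_2* = 2/3·36/1 = 24.
At I' = 90: q_2* = 60. Change: 60 − 24 = 36.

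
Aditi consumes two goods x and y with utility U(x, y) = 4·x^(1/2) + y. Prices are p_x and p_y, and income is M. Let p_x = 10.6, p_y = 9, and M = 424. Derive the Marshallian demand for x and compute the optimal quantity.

x* = 2.8836

MU_x = 2/√x, MU_y = 1. Tangency: 2/√x = p_x/p_y.
Solve: √x = 2·p_y/p_x, so x*(p_x,p_y) = (2·p_y/p_x)², and y* = (M − p_x·x*)/p_y.
Plugging in: x* = (2·9/10.6)² = 2.8836.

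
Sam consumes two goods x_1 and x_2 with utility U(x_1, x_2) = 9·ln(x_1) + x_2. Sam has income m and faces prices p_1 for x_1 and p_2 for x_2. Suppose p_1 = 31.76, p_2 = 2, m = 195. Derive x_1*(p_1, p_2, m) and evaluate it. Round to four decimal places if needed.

x_1* = 0.5668

Set MRS = p_1/p_2: (9/x_1)/1 = p_1/p_2.
So x_1*(p_1,p_2) = 9·p_2/p_1, independent of income; and x_2* = (m − 9·p_2)/p_2.
At the given prices: x_1* = 9·2/31.76 = 0.5668.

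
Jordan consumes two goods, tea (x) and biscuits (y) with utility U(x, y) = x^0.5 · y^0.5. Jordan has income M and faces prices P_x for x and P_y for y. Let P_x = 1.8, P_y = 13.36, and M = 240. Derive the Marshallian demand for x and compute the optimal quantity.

x* = 66.6667

Tangency: MRS = y/x = P_x/P_y.
So 0.5·P_y·y = 0.5·P_x·x; combined with the budget, a share 0.5 of income goes to x.
Demand: x*(P_x,P_y,M) = 0.5·M/P_x and y* = 0.5·M/P_y.
At P_x=1.8, P_y=13.36, M=240: x* = 0.5·240/1.8 = 66.6667.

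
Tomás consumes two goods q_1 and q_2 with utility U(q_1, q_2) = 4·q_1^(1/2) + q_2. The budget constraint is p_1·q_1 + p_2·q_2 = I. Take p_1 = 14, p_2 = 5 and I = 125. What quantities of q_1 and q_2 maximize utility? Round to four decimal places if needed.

q_1* = 0.5102, q_2* = 23.5714

Utility is quasi-linear in q_2; the FOC for q_1 is 2/√q_1 = p_1/p_2.
Solve: √q_1 = 2·p_2/p_1, so q_1*(p_1,p_2) = (2·p_2/p_1)², and q_2* = (I − p_1·q_1*)/p_2.
Plugging in: q_1* = (2·5/14)² = 0.5102, q_2* = 23.5714.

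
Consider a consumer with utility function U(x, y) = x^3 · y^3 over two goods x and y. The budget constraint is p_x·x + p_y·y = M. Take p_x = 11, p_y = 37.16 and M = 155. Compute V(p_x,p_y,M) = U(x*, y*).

MU_x/MU_y = (3·y)/(3·x); tangency sets this equal to p_x/p_y.
So 3·p_y·y = 3·p_x·x; combined with the budget, a share 0.5 of income goes to x.
Demand: x*(p_x,p_y,M) = 0.5·M/p_x and y* = 0.5·M/p_y.
At p_x=11, p_y=37.16, M=155: x* = 0.5·155/11 = 7.0455, y* = 2.0856.
Utility at the optimum: U(7.0455, 2.0856) = 3172.5249.

V = 3172.5249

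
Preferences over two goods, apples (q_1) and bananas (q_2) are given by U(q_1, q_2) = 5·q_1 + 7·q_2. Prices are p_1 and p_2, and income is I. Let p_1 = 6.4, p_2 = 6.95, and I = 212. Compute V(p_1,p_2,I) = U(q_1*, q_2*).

q_2 gives more utility per dollar, so spend all income on q_2: q_2* = I/p_2, q_1* = 0.
Numerically: q_1* = 0, q_2* = 30.5036.
Utility at the optimum: U(0, 30.5036) = 213.5252.

V = 213.5252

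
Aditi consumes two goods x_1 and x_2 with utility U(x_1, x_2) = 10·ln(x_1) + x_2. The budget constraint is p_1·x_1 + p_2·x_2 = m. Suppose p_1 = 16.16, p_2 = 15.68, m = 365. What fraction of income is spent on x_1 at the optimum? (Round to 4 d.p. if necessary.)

So x_1*(p_1,p_2) = 10·p_2/p_1, independent of income; and x_2* = (m − 10·p_2)/p_2.
At the given prices: x_1* = 10·15.68/16.16 = 9.703, and x_2* = 13.2781.
Expenditure on x_1: 16.16·9.703 = 156.8; share = 0.4296.

share on x_1 = 0.4296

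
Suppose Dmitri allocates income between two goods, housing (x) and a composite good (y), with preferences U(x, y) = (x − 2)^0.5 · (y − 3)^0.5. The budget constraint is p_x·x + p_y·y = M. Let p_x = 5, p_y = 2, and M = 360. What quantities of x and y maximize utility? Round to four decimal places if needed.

x* = 36.4, y* = 89

Substituting into the budget: x* = 2 + 0.5·(M − 2·p_x − 3·p_y)/p_x, and y* = 3 + 0.5·(…)/p_y.
Discretionary income = 360 − 2·5 − 3·2 = 344; x* = 2 + 0.5·344/5 = 36.4; y* = 3 + 0.5·344/2 = 89.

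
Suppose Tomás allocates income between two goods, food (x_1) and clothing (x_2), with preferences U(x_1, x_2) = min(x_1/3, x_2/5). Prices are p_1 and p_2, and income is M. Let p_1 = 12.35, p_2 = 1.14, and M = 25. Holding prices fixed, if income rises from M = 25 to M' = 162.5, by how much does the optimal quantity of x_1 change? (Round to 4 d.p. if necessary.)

Δx_1* = 9.6491

Leontief preferences: the optimum is at the kink where x_1/3 = x_2/5, i.e. x_2 = (5/3)·x_1.
Budget: p_1·x_1 + p_2·(5/3)·x_1 = M, so (3·p_1 + 5·p_2)·x_1 = 3·M.
Demand: x_1*(p_1,p_2,M) = 3·M/(3·p_1 + 5·p_2), x_2* = 5·M/(3·p_1 + 5·p_2).
Here 3·12.35 + 5·1.14 = 42.75, giving x_1* = 1.7544.
At M' = 162.5: x_1* = 11.4035. Change: 11.4035 − 1.7544 = 9.6491.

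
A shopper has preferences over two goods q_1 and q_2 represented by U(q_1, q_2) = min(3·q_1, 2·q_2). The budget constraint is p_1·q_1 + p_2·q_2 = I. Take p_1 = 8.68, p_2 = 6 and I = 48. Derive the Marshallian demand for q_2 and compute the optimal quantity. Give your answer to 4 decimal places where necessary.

Leontief preferences: the optimum is at the kink where q_1/2 = q_2/3, i.e. q_2 = (3/2)·q_1.
Budget: p_1·q_1 + p_2·(3/2)·q_1 = I, so (2·p_1 + 3·p_2)·q_1 = 2·I.
Demand: q_1*(p_1,p_2,I) = 2·I/(2·p_1 + 3·p_2), q_2* = 3·I/(2·p_1 + 3·p_2).
Here 2·8.68 + 3·6 = 35.36, giving q_2* = 4.0724.

q_2* = 4.0724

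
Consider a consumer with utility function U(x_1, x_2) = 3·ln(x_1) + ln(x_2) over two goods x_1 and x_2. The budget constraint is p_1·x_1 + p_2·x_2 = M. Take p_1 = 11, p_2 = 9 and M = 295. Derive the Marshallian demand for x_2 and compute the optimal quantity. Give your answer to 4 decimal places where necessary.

x_2* = 8.1944

Tangency: MRS = 3·x_2/x_1 = p_1/p_2.
Rearranging, p_2·x_2 = (1/3)·p_1·x_1. Substituting into the budget gives p_1·x_1·(1 + (1/3)) = M.
Demand: x_1*(p_1,p_2,M) = 0.75·M/p_1 and x_2* = 0.25·M/p_2.
At p_1=11, p_2=9, M=295: x_2* = 0.25·295/9 = 8.1944.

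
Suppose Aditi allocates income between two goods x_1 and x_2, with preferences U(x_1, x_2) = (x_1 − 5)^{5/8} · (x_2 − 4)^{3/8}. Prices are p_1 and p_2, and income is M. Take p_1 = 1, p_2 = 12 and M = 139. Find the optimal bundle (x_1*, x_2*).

MRS = (5/3)·(x_2−4)/(x_1−5). Tangency with p_1/p_2 gives x_2−4 = (3/5)·(p_1/p_2)·(x_1−5).
After buying the subsistence bundle (5, 4), a share 0.625 of the remaining income goes to x_1: x_1* = 5 + 0.625·(M − 5p_1 − 4p_2)/p_1.
Discretionary income = 139 − 5·1 − 4·12 = 86; x_1* = 5 + 0.625·86/1 = 58.75; x_2* = 4 + 0.375·86/12 = 6.6875.

x_1* = 58.75, x_2* = 6.6875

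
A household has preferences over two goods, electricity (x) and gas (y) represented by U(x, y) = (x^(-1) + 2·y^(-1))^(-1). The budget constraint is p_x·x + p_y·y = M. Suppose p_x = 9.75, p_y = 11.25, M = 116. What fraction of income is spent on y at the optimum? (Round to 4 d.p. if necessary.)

From the CES first-order condition, (1/2)·(y/x)^(2) = p_x/p_y.
Solve for the ratio: y/x = [2·p_x/p_y]^(0.5).
Substitute y = (y/x)·x into the budget: x* = M/(p_x + p_y·(y/x)).
Numerically y/x = 1.316561, so x* = 116/(9.75 + 11.25·1.316561) = 4.7229 and y* = 1.316561·4.7229 = 6.218.
Expenditure on y: 11.25·6.218 = 69.952; share = 0.603.

share on y = 0.603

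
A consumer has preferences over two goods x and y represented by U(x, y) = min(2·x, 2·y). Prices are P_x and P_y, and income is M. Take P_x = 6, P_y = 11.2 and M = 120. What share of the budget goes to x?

share on x = 0.3488

Leontief preferences: the optimum is at the kink where x/2 = y/2, i.e. y = x.
Budget: P_x·x + P_y·x = M, so (2·P_x + 2·P_y)·x = 2·M.
Demand: x*(P_x,P_y,M) = 2·M/(2·P_x + 2·P_y), y* = 2·M/(2·P_x + 2·P_y).
Here 2·6 + 2·11.2 = 34.4, giving x* = 6.9767 and y* = 6.9767.
Expenditure on x: 6·6.9767 = 41.8605; share = 0.3488.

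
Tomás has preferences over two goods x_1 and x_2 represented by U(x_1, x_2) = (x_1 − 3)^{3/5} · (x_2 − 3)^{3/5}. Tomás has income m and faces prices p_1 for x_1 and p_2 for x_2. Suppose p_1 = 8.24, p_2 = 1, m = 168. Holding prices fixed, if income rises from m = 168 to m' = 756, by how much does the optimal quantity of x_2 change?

After buying the subsistence bundle (3, 3), a share 0.5 of the remaining income goes to x_1: x_1* = 3 + 0.5·(m − 3p_1 − 3p_2)/p_1.
Discretionary income = 168 − 3·8.24 − 3·1 = 140.28; x_2* = 3 + 0.5·140.28/1 = 73.14.
At m' = 756: x_2* = 367.14. Change: 367.14 − 73.14 = 294.

Δx_2* = 294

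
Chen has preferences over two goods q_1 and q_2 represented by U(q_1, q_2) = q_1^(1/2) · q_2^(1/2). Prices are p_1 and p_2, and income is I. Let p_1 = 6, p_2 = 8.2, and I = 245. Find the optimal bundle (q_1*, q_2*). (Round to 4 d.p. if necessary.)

q_1* = 20.4167, q_2* = 14.939

MU_q_1/MU_q_2 = (0.5·q_2)/(0.5·q_1); tangency sets this equal to p_1/p_2.
So 0.5·p_2·q_2 = 0.5·p_1·q_1; combined with the budget, a share 0.5 of income goes to q_1.
Demand: q_1*(p_1,p_2,I) = 0.5·I/p_1 and q_2* = 0.5·I/p_2.
At p_1=6, p_2=8.2, I=245: q_1* = 0.5·245/6 = 20.4167, q_2* = 14.939.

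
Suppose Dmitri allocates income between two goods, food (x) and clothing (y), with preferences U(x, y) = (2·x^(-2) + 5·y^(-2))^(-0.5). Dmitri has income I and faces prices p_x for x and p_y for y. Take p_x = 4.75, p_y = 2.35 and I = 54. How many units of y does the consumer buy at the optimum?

From the CES first-order condition, (2/5)·(y/x)^(3) = p_x/p_y.
Hence y/x = ((5/2)·p_x/p_y)^(1/(3)), i.e. raised to the 1/3 power.
With the ratio pinned down, the budget gives x* = I/(p_x + p_y·(y/x)) and y* = (y/x)·x*.
Numerically y/x = 1.716018, so x* = 54/(4.75 + 2.35·1.716018) = 6.1485 and y* = 1.716018·6.1485 = 10.5509.

y* = 10.5509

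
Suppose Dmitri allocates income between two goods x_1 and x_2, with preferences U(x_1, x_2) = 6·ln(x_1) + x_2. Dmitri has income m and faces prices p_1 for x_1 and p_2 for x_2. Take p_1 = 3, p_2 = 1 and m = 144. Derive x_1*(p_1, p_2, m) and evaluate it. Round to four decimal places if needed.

Set MRS = p_1/p_2: (6/x_1)/1 = p_1/p_2.
So x_1*(p_1,p_2) = 6·p_2/p_1, independent of income; and x_2* = (m − 6·p_2)/p_2.
At the given prices: x_1* = 6·1/3 = 2.

x_1* = 2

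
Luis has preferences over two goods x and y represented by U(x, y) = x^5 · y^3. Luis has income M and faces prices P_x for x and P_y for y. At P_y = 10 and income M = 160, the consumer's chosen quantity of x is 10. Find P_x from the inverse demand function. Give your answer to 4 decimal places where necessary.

The MRS is (5/3)·y/x. Set MRS = P_x/P_y.
Rearranging, P_y·y = (3/5)·P_x·x. Substituting into the budget gives P_x·x·(1 + (3/5)) = M.
Demand: x*(P_x,P_y,M) = 0.625·M/P_x and y* = 0.375·M/P_y.
Set x* = 10 in the demand function and solve for P_x: P_x = 10.

P_x = 10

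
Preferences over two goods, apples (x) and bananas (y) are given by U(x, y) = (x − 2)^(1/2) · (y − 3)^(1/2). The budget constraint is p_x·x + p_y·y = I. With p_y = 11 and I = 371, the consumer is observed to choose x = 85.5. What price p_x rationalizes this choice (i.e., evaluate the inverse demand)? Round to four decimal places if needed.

p_x = 2

This is Cobb-Douglas in (x−2, y−3): tangency gives 0.5·p_y·(y−3) = 0.5·p_x·(x−2).
After buying the subsistence bundle (2, 3), a share 0.5 of the remaining income goes to x: x* = 2 + 0.5·(I − 2p_x − 3p_y)/p_x.
Set x* = 85.5 in the demand function and solve for p_x: p_x = 2.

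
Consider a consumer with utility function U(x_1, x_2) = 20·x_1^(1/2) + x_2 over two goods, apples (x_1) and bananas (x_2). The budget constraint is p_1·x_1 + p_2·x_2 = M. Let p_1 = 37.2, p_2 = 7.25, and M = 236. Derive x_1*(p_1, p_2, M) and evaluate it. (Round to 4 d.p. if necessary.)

Solve: √x_1 = 10·p_2/p_1, so x_1*(p_1,p_2) = (10·p_2/p_1)², and x_2* = (M − p_1·x_1*)/p_2.
Plugging in: x_1* = (10·7.25/37.2)² = 3.7983.

x_1* = 3.7983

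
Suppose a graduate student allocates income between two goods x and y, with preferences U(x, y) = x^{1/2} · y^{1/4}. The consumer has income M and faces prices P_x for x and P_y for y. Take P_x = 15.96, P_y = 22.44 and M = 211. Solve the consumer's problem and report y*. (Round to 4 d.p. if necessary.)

y* = 3.1343

The MRS is 2·y/x. Set MRS = P_x/P_y.
Rearranging, P_y·y = (1/2)·P_x·x. Substituting into the budget gives P_x·x·(1 + (1/2)) = M.
Demand: x*(P_x,P_y,M) = 2/3·M/P_x and y* = 1/3·M/P_y.
At P_x=15.96, P_y=22.44, M=211: y* = 1/3·211/22.44 = 3.1343.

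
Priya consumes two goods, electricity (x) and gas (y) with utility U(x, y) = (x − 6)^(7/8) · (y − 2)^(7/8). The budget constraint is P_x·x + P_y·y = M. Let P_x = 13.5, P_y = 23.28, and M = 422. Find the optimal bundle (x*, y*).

x* = 16.9052, y* = 8.3239

MRS = (y−2)/(x−6). Tangency with P_x/P_y gives y−2 = (P_x/P_y)·(x−6).
After buying the subsistence bundle (6, 2), a share 0.5 of the remaining income goes to x: x* = 6 + 0.5·(M − 6P_x − 2P_y)/P_x.
Discretionary income = 422 − 6·13.5 − 2·23.28 = 294.44; x* = 6 + 0.5·294.44/13.5 = 16.9052; y* = 2 + 0.5·294.44/23.28 = 8.3239.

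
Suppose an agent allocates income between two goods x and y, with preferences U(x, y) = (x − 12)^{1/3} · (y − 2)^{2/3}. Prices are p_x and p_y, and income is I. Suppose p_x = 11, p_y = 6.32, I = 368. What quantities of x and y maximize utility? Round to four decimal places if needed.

Discretionary income = 368 − 12·11 − 2·6.32 = 223.36; x* = 12 + 1/3·223.36/11 = 18.7685; y* = 2 + 2/3·223.36/6.32 = 25.5612.

x* = 18.7685, y* = 25.5612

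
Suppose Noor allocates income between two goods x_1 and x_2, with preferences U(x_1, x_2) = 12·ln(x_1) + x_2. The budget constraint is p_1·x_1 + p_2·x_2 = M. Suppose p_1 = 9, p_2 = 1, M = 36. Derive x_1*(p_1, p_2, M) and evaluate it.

At the given prices: x_1* = 12·1/9 = 1.3333.

x_1* = 1.3333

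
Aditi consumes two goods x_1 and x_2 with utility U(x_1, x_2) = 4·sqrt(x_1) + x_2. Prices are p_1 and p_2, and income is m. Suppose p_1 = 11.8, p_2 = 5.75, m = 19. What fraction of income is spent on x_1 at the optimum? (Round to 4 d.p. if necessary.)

Utility is quasi-linear in x_2; the FOC for x_1 is 2/√x_1 = p_1/p_2.
Thus x_1* = (2·p_2/p_1)² — independent of m — with the rest of income spent on x_2.
Plugging in: x_1* = (2·5.75/11.8)² = 0.9498, x_2* = 1.3552.
Expenditure on x_1: 11.8·0.9498 = 11.2076; share = 0.5899.

share on x_1 = 0.5899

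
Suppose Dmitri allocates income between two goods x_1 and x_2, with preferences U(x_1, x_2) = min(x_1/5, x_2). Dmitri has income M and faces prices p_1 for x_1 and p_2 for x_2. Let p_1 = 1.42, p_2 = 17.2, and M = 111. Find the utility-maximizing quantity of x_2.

With perfect complements, no substitution: consume in ratio x_1:x_2 = 5:1.
Budget: p_1·x_1 + p_2·(1/5)·x_1 = M, so (5·p_1 + p_2)·x_1 = 5·M.
Demand: x_1*(p_1,p_2,M) = 5·M/(5·p_1 + p_2), x_2* = M/(5·p_1 + p_2).
Here 5·1.42 + 17.2 = 24.3, giving x_2* = 4.5679.

x_2* = 4.5679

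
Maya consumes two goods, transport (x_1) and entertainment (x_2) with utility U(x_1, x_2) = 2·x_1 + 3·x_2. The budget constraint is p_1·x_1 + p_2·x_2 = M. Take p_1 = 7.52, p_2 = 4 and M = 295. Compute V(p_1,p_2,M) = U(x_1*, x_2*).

V = 221.25

Numerically: x_1* = 0, x_2* = 73.75.
Utility at the optimum: U(0, 73.75) = 221.25.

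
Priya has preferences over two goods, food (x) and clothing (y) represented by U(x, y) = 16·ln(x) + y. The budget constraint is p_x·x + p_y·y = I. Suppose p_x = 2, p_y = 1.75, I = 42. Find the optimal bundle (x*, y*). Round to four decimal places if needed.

x* = 14, y* = 8

Set MRS = p_x/p_y: (16/x)/1 = p_x/p_y.
So x*(p_x,p_y) = 16·p_y/p_x, independent of income; and y* = (I − 16·p_y)/p_y.
At the given prices: x* = 16·1.75/2 = 14, and y* = 8.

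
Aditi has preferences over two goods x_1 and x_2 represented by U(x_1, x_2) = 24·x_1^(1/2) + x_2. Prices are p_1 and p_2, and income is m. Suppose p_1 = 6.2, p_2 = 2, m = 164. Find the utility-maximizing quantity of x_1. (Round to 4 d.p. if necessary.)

x_1* = 14.9844

MU_x_1 = 12/√x_1, MU_x_2 = 1. Tangency: 12/√x_1 = p_1/p_2.
Solve: √x_1 = 12·p_2/p_1, so x_1*(p_1,p_2) = (12·p_2/p_1)², and x_2* = (m − p_1·x_1*)/p_2.
Plugging in: x_1* = (12·2/6.2)² = 14.9844.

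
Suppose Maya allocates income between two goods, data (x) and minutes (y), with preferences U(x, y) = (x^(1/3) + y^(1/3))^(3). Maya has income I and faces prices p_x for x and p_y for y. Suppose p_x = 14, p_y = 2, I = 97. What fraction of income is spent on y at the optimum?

MRS = MU_x/MU_y = (y/x)^(2/3). Set equal to p_x/p_y.
Hence y/x = (p_x/p_y)^(1/(2/3)), i.e. raised to the 1.5 power.
Substitute y = (y/x)·x into the budget: x* = I/(p_x + p_y·(y/x)).
Numerically y/x = 18.520259, so x* = 97/(14 + 2·18.520259) = 1.9005 and y* = 18.520259·1.9005 = 35.1968.
Expenditure on y: 2·35.1968 = 70.3937; share = 0.7257.

share on y = 0.7257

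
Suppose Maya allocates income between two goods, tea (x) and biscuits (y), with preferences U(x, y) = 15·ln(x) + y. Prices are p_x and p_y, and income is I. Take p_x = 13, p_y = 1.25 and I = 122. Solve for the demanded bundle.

Set MRS = p_x/p_y: (15/x)/1 = p_x/p_y.
So x*(p_x,p_y) = 15·p_y/p_x, independent of income; and y* = (I − 15·p_y)/p_y.
At the given prices: x* = 15·1.25/13 = 1.4423, and y* = 82.6.

x* = 1.4423, y* = 82.6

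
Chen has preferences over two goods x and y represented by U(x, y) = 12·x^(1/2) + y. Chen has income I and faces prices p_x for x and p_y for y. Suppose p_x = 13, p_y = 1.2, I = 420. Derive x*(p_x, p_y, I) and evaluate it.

MU_x = 6/√x, MU_y = 1. Tangency: 6/√x = p_x/p_y.
Solve: √x = 6·p_y/p_x, so x*(p_x,p_y) = (6·p_y/p_x)², and y* = (I − p_x·x*)/p_y.
Plugging in: x* = (6·1.2/13)² = 0.3067.

x* = 0.3067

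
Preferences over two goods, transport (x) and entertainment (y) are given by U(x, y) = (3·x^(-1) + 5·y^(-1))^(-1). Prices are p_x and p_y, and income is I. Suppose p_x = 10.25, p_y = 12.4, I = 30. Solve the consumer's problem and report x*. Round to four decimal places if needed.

MRS = MU_x/MU_y = (3/5)·(y/x)^(2). Set equal to p_x/p_y.
Solve for the ratio: y/x = [(5/3)·p_x/p_y]^(0.5).
With the ratio pinned down, the budget gives x* = I/(p_x + p_y·(y/x)) and y* = (y/x)·x*.
Numerically y/x = 1.17375, so x* = 30/(10.25 + 12.4·1.17375) = 1.2095.

x* = 1.2095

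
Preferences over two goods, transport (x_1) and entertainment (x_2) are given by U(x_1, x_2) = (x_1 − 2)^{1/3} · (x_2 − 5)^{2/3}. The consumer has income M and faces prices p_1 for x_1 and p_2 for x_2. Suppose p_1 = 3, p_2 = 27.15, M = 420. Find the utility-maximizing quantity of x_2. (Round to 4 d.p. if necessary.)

x_2* = 11.8324

Discretionary income = 420 − 2·3 − 5·27.15 = 278.25; x_2* = 5 + 2/3·278.25/27.15 = 11.8324.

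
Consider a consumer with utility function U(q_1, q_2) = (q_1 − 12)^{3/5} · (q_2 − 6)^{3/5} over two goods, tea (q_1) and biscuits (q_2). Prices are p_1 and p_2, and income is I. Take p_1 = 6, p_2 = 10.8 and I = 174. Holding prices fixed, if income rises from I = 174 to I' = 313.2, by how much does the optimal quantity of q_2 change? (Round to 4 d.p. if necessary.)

Δq_2* = 6.4444

This is Cobb-Douglas in (q_1−12, q_2−6): tangency gives 0.6·p_2·(q_2−6) = 0.6·p_1·(q_1−12).
After buying the subsistence bundle (12, 6), a share 0.5 of the remaining income goes to q_1: q_1* = 12 + 0.5·(I − 12p_1 − 6p_2)/p_1.
Discretionary income = 174 − 12·6 − 6·10.8 = 37.2; q_2* = 6 + 0.5·37.2/10.8 = 7.7222.
At I' = 313.2: q_2* = 14.1667. Change: 14.1667 − 7.7222 = 6.4444.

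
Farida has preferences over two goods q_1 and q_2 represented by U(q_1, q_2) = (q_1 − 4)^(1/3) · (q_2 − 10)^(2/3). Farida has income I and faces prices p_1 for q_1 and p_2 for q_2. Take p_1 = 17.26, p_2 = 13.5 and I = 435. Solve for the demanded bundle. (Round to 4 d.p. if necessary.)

q_1* = 8.4604, q_2* = 21.4054

This is Cobb-Douglas in (q_1−4, q_2−10): tangency gives 1/3·p_2·(q_2−10) = 2/3·p_1·(q_1−4).
Substituting into the budget: q_1* = 4 + 1/3·(I − 4·p_1 − 10·p_2)/p_1, and q_2* = 10 + 2/3·(…)/p_2.
Discretionary income = 435 − 4·17.26 − 10·13.5 = 230.96; q_1* = 4 + 1/3·230.96/17.26 = 8.4604; q_2* = 10 + 2/3·230.96/13.5 = 21.4054.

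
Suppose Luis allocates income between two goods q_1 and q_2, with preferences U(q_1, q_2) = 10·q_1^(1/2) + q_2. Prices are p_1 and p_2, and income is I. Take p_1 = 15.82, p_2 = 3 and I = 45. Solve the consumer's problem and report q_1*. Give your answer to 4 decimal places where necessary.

Solve: √q_1 = 5·p_2/p_1, so q_1*(p_1,p_2) = (5·p_2/p_1)², and q_2* = (I − p_1·q_1*)/p_2.
Plugging in: q_1* = (5·3/15.82)² = 0.899.

q_1* = 0.899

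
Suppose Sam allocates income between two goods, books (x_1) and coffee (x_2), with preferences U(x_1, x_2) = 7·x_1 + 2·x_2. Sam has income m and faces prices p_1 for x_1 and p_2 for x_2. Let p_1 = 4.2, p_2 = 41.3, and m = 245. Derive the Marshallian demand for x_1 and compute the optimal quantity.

x_1* = 58.3333

Linear utility — the consumer picks whichever good has higher MU/price: 7/4.2 = 1.6667 vs 2/41.3 = 0.0484.
x_1 gives more utility per dollar, so spend all income on x_1: x_1* = m/p_1, x_2* = 0.
Numerically: x_1* = 58.3333, x_2* = 0.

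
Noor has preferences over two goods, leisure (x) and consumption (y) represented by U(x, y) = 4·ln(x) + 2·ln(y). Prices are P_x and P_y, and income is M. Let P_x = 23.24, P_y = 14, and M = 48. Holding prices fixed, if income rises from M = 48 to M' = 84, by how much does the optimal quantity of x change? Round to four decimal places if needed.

Δx* = 1.0327

MU_x/MU_y = (4·y)/(2·x); tangency sets this equal to P_x/P_y.
Rearranging, P_y·y = (1/2)·P_x·x. Substituting into the budget gives P_x·x·(1 + (1/2)) = M.
Demand: x*(P_x,P_y,M) = 2/3·M/P_x and y* = 1/3·M/P_y.
At P_x=23.24, P_y=14, M=48: x* = 2/3·48/23.24 = 1.3769.
At M' = 84: x* = 2.4096. Change: 2.4096 − 1.3769 = 1.0327.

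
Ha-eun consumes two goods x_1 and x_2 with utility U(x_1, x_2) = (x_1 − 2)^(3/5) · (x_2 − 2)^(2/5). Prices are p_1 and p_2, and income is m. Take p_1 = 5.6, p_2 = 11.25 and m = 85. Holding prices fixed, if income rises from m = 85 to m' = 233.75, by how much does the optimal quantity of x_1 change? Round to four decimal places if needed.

This is Cobb-Douglas in (x_1−2, x_2−2): tangency gives 0.6·p_2·(x_2−2) = 0.4·p_1·(x_1−2).
After buying the subsistence bundle (2, 2), a share 0.6 of the remaining income goes to x_1: x_1* = 2 + 0.6·(m − 2p_1 − 2p_2)/p_1.
Discretionary income = 85 − 2·5.6 − 2·11.25 = 51.3; x_1* = 2 + 0.6·51.3/5.6 = 7.4964.
At m' = 233.75: x_1* = 23.4339. Change: 23.4339 − 7.4964 = 15.9375.

Δx_1* = 15.9375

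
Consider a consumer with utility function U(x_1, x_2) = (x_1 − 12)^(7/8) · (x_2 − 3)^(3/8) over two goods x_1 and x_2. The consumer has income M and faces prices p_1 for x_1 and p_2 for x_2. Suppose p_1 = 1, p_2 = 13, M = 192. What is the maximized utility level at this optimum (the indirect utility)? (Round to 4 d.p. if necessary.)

V = 86.5319

After buying the subsistence bundle (12, 3), a share 0.7 of the remaining income goes to x_1: x_1* = 12 + 0.7·(M − 12p_1 − 3p_2)/p_1.
Discretionary income = 192 − 12·1 − 3·13 = 141; x_1* = 12 + 0.7·141/1 = 110.7; x_2* = 3 + 0.3·141/13 = 6.2538.
Utility at the optimum: U(110.7, 6.2538) = 86.5319.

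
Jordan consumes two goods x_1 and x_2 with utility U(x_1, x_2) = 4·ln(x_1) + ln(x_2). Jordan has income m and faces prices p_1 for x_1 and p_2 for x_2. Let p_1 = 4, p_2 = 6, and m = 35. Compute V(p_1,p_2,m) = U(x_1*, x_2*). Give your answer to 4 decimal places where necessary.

The MRS is 4·x_2/x_1. Set MRS = p_1/p_2.
Rearranging, p_2·x_2 = (1/4)·p_1·x_1. Substituting into the budget gives p_1·x_1·(1 + (1/4)) = m.
Demand: x_1*(p_1,p_2,m) = 0.8·m/p_1 and x_2* = 0.2·m/p_2.
At p_1=4, p_2=6, m=35: x_1* = 0.8·35/4 = 7, x_2* = 1.1667.
Utility at the optimum: U(7, 1.1667) = 7.9378.

V = 7.9378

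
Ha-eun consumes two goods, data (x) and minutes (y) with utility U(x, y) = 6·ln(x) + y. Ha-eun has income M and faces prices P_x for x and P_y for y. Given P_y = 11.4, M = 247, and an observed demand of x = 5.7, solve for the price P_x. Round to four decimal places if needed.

P_x = 12

MU_x = 6/x, MU_y = 1. Tangency: 6/x = P_x/P_y.
So x*(P_x,P_y) = 6·P_y/P_x, independent of income; and y* = (M − 6·P_y)/P_y.
Set x* = 5.7 in the demand function and solve for P_x: P_x = 12.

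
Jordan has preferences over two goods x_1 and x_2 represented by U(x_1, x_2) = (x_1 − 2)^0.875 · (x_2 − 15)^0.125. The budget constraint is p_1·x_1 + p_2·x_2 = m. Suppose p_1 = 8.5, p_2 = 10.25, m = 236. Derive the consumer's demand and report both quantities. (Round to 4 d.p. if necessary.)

Discretionary income = 236 − 2·8.5 − 15·10.25 = 65.25; x_1* = 2 + 0.875·65.25/8.5 = 8.7169; x_2* = 15 + 0.125·65.25/10.25 = 15.7957.

x_1* = 8.7169, x_2* = 15.7957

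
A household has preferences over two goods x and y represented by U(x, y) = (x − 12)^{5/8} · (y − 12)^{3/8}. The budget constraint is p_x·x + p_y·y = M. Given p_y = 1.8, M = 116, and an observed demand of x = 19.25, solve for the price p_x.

This is Cobb-Douglas in (x−12, y−12): tangency gives 0.625·p_y·(y−12) = 0.375·p_x·(x−12).
After buying the subsistence bundle (12, 12), a share 0.625 of the remaining income goes to x: x* = 12 + 0.625·(M − 12p_x − 12p_y)/p_x.
Set x* = 19.25 in the demand function and solve for p_x: p_x = 4.

p_x = 4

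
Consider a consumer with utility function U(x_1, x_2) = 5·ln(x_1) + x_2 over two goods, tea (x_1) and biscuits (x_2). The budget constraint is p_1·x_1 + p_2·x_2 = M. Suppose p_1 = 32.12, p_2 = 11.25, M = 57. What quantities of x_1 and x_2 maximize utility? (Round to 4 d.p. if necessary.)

x_1* = 1.7512, x_2* = 0.0667

Set MRS = p_1/p_2: (5/x_1)/1 = p_1/p_2.
So x_1*(p_1,p_2) = 5·p_2/p_1, independent of income; and x_2* = (M − 5·p_2)/p_2.
At the given prices: x_1* = 5·11.25/32.12 = 1.7512, and x_2* = 0.0667.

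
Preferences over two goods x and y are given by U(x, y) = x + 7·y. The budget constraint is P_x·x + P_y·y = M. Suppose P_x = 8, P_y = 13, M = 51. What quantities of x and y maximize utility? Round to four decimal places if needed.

Perfect substitutes: compare marginal utility per dollar. 1/P_x vs 7/P_y → 0.125 vs 0.5385.
y gives more utility per dollar, so spend all income on y: y* = M/P_y, x* = 0.
Numerically: x* = 0, y* = 3.9231.

x* = 0, y* = 3.9231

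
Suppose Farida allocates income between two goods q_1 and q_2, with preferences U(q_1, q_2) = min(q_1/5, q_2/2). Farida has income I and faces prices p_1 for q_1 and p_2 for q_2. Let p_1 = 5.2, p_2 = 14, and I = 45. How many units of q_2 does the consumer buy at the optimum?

With perfect complements, no substitution: consume in ratio q_1:q_2 = 5:2.
Budget: p_1·q_1 + p_2·(2/5)·q_1 = I, so (5·p_1 + 2·p_2)·q_1 = 5·I.
Demand: q_1*(p_1,p_2,I) = 5·I/(5·p_1 + 2·p_2), q_2* = 2·I/(5·p_1 + 2·p_2).
Here 5·5.2 + 2·14 = 54, giving q_2* = 1.6667.

q_2* = 1.6667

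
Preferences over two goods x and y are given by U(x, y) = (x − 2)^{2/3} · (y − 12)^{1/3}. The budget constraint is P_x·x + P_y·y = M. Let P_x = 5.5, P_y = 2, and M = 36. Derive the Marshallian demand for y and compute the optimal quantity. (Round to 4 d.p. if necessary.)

This is Cobb-Douglas in (x−2, y−12): tangency gives 2/3·P_y·(y−12) = 1/3·P_x·(x−2).
After buying the subsistence bundle (2, 12), a share 2/3 of the remaining income goes to x: x* = 2 + 2/3·(M − 2P_x − 12P_y)/P_x.
Discretionary income = 36 − 2·5.5 − 12·2 = 1; y* = 12 + 1/3·1/2 = 12.1667.

y* = 12.1667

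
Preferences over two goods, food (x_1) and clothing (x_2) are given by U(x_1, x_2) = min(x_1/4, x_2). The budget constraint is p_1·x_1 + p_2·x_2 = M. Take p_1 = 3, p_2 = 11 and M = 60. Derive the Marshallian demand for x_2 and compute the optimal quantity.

Demand: x_1*(p_1,p_2,M) = 4·M/(4·p_1 + p_2), x_2* = M/(4·p_1 + p_2).
Here 4·3 + 11 = 23, giving x_2* = 2.6087.

x_2* = 2.6087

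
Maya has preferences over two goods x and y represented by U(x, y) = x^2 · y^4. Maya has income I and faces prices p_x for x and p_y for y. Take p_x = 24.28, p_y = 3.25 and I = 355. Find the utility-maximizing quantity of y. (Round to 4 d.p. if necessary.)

y* = 72.8205

MU_x/MU_y = (2·y)/(4·x); tangency sets this equal to p_x/p_y.
So 2·p_y·y = 4·p_x·x; combined with the budget, a share 1/3 of income goes to x.
Demand: x*(p_x,p_y,I) = 1/3·I/p_x and y* = 2/3·I/p_y.
At p_x=24.28, p_y=3.25, I=355: y* = 2/3·355/3.25 = 72.8205.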